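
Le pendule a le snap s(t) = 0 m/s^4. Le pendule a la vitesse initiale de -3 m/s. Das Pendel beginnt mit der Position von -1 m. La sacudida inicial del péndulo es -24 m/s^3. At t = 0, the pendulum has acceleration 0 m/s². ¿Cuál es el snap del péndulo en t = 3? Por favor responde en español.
Usando s(t) = 0 y sustituyendo t = 3, encontramos s = 0.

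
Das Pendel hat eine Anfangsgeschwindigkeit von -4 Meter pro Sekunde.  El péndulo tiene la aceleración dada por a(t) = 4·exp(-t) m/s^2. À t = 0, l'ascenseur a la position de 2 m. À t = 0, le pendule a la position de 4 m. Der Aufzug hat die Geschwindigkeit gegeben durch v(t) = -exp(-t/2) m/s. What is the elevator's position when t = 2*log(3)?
To solve this, we need to take 1 antiderivative of our velocity equation v(t) = -exp(-t/2). Integrating velocity and using the initial condition x(0) = 2, we get x(t) = 2·exp(-t/2). Using x(t) = 2·exp(-t/2) and substituting t = 2*log(3), we find x = 2/3.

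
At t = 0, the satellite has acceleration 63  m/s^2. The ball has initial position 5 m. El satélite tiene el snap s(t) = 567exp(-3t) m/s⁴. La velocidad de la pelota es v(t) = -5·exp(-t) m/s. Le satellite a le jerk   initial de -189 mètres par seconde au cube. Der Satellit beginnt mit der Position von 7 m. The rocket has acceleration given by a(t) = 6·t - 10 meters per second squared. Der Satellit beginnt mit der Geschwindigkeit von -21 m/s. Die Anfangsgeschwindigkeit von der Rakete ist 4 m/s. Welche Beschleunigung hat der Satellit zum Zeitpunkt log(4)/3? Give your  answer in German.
Ausgehend von dem Snap s(t) = 567·exp(-3·t), nehmen wir 2 Stammfunktionen. Das Integral von dem Snap, mit j(0) = -189, ergibt den Ruck: j(t) = -189·exp(-3·t). Das Integral von dem Ruck, mit a(0) = 63, ergibt die Beschleunigung: a(t) = 63·exp(-3·t). Aus der Gleichung für die Beschleunigung a(t) = 63·exp(-3·t), setzen wir t = log(4)/3 ein und erhalten a = 63/4.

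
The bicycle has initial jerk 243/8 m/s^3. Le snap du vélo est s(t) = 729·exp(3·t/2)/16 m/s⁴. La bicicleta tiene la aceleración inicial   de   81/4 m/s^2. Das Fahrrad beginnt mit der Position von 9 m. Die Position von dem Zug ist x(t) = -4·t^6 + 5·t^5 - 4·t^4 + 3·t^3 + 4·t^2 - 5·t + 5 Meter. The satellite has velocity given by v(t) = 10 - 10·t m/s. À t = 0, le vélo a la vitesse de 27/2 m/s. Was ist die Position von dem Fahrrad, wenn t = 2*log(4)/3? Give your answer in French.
En partant du snap s(t) = 729·exp(3·t/2)/16, nous prenons 4 intégrales. La primitive du snap est le jerk. En utilisant j(0) = 243/8, nous obtenons j(t) = 243·exp(3·t/2)/8. En intégrant le jerk et en utilisant la condition initiale a(0) = 81/4, nous obtenons a(t) = 81·exp(3·t/2)/4. En prenant ∫a(t)dt et en appliquant v(0) = 27/2, nous trouvons v(t) = 27·exp(3·t/2)/2. L'intégrale de la vitesse est la position. En utilisant x(0) = 9, nous obtenons x(t) = 9·exp(3·t/2). En utilisant x(t) = 9·exp(3·t/2) et en substituant t = 2*log(4)/3, nous trouvons x = 36.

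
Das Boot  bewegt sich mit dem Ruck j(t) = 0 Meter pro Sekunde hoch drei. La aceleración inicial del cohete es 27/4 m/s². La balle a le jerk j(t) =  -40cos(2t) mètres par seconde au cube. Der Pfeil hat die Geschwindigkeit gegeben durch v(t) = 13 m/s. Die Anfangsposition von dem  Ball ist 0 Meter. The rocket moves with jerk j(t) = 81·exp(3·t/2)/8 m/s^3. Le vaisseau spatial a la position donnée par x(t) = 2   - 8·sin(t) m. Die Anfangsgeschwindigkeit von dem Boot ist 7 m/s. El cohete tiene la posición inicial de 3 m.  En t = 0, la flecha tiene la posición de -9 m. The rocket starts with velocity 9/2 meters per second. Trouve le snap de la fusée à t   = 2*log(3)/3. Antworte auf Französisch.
Pour résoudre ceci, nous devons prendre 1 dérivée de notre équation du jerk j(t) = 81·exp(3·t/2)/8. En prenant d/dt de j(t), nous trouvons s(t) = 243·exp(3·t/2)/16. De l'équation du snap s(t) = 243·exp(3·t/2)/16, nous substituons t = 2*log(3)/3 pour obtenir s = 729/16.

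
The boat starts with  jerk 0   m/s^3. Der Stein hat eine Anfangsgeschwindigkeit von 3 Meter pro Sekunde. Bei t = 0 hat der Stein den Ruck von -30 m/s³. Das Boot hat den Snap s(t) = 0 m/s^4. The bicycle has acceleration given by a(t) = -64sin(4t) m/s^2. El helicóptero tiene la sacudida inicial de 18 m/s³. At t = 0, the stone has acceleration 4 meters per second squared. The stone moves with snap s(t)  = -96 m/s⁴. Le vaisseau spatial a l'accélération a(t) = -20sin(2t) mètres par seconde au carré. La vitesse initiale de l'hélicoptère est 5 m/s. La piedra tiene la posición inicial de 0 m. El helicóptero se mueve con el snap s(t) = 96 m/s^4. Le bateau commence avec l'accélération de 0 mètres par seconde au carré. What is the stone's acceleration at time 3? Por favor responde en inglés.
To find the answer, we compute 2 integrals of s(t) = -96. Integrating snap and using the initial condition j(0) = -30, we get j(t) = -96·t - 30. The antiderivative of jerk, with a(0) = 4, gives acceleration: a(t) = -48·t^2 - 30·t + 4. From the given acceleration equation a(t) = -48·t^2 - 30·t + 4, we substitute t = 3 to get a = -518.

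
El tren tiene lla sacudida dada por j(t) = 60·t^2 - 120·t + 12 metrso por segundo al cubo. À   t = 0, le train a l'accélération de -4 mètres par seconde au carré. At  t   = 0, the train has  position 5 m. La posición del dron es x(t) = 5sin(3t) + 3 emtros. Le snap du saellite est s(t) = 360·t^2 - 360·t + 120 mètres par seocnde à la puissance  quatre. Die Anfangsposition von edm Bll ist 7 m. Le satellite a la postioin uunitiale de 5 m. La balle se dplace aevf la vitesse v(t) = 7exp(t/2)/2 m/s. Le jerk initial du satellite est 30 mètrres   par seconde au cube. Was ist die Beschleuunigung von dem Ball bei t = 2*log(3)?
Um dies zu lösen, müssen wir 1 Ableitung unserer Gleichung für die Geschwindigkeit v(t) = 7·exp(t/2)/2 nehmen. Durch Ableiten von der Geschwindigkeit erhalten wir die Beschleunigung: a(t) = 7·exp(t/2)/4. Aus der Gleichung für die Beschleunigung a(t) = 7·exp(t/2)/4, setzen wir t = 2*log(3) ein und erhalten a = 21/4.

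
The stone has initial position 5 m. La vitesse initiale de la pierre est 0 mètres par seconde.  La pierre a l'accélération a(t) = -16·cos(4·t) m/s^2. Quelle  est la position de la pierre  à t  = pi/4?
Pour résoudre ceci, nous devons prendre 2 intégrales de notre équation de l'accélération a(t) = -16·cos(4·t). L'intégrale de l'accélération, avec v(0) = 0, donne la vitesse: v(t) = -4·sin(4·t). En intégrant la vitesse et en utilisant la condition initiale x(0) = 5, nous obtenons x(t) = cos(4·t) + 4. En utilisant x(t) = cos(4·t) + 4 et en substituant t = pi/4, nous trouvons x = 3.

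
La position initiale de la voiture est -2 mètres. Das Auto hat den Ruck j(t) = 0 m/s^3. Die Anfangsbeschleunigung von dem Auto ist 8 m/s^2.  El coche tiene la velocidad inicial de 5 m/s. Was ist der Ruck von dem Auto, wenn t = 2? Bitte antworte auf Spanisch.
Tenemos la sacudida j(t) = 0. Sustituyendo t = 2: j(2) = 0.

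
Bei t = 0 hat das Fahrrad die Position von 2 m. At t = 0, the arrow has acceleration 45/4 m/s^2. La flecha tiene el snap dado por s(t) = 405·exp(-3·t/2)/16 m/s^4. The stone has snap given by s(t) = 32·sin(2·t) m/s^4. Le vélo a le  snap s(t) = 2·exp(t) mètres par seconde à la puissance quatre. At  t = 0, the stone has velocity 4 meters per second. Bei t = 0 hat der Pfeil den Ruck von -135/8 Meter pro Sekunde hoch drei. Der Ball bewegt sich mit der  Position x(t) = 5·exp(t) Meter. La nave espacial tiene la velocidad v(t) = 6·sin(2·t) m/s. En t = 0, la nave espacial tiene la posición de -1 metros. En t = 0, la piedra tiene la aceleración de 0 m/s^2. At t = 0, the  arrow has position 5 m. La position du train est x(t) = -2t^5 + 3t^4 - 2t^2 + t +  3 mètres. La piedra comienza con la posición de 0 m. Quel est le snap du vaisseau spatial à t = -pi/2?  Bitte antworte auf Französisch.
Pour résoudre ceci, nous devons prendre 3 dérivées de notre équation de la vitesse v(t) = 6·sin(2·t). En dérivant la vitesse, nous obtenons l'accélération: a(t) = 12·cos(2·t). En dérivant l'accélération, nous obtenons le jerk: j(t) = -24·sin(2·t). La dérivée du jerk donne le snap: s(t) = -48·cos(2·t). En utilisant s(t) = -48·cos(2·t) et en substituant t = -pi/2, nous trouvons s = 48.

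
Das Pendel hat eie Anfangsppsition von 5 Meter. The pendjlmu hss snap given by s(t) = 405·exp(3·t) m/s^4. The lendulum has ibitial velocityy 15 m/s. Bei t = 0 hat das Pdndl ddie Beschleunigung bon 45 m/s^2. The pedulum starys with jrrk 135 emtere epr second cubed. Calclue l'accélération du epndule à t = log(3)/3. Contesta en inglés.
We must find the antiderivative of our snap equation s(t) = 405·exp(3·t) 2 times. Taking ∫s(t)dt and applying j(0) = 135, we find j(t) = 135·exp(3·t). The antiderivative of jerk is acceleration. Using a(0) = 45, we get a(t) = 45·exp(3·t). Using a(t) = 45·exp(3·t) and substituting t = log(3)/3, we find a = 135.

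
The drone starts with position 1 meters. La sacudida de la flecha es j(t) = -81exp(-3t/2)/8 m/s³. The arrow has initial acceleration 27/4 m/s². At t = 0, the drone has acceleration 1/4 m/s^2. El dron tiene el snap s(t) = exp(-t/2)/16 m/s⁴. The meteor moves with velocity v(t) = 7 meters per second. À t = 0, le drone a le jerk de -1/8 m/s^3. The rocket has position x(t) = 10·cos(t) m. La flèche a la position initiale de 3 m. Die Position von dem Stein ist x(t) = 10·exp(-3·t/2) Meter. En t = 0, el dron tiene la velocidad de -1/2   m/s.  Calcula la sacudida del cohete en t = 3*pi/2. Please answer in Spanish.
Debemos derivar nuestra ecuación de la posición x(t) = 10·cos(t) 3 veces. Derivando la posición, obtenemos la velocidad: v(t) = -10·sin(t). Tomando d/dt de v(t), encontramos a(t) = -10·cos(t). Derivando la aceleración, obtenemos la sacudida: j(t) = 10·sin(t). Tenemos la sacudida j(t) = 10·sin(t). Sustituyendo t = 3*pi/2: j(3*pi/2) = -10.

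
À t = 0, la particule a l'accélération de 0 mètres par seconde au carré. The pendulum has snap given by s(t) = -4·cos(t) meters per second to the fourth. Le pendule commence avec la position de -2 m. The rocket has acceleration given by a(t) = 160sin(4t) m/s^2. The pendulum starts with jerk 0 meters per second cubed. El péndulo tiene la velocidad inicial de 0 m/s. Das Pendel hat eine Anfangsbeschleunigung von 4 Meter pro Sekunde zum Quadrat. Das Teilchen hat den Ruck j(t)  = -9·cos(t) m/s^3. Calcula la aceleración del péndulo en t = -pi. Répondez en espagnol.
Necesitamos integrar nuestra ecuación del snap s(t) = -4·cos(t) 2 veces. Tomando ∫s(t)dt y aplicando j(0) = 0, encontramos j(t) = -4·sin(t). Integrando la sacudida y usando la condición inicial a(0) = 4, obtenemos a(t) = 4·cos(t). Tenemos la aceleración a(t) = 4·cos(t). Sustituyendo t = -pi: a(-pi) = -4.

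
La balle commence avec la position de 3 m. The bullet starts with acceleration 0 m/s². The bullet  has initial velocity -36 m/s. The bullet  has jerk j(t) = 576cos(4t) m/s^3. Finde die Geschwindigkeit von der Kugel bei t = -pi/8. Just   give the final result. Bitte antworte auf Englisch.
At t = -pi/8, v = 0.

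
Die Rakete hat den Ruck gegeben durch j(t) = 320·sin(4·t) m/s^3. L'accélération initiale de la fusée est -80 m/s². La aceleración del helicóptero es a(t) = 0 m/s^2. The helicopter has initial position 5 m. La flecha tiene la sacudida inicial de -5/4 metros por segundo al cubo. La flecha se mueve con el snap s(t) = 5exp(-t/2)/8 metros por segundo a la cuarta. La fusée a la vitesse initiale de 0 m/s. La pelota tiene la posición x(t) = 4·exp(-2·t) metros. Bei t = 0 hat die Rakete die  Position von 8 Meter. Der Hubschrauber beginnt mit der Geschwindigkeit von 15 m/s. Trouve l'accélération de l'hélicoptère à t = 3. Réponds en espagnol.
Usando a(t) = 0 y sustituyendo t = 3, encontramos a = 0.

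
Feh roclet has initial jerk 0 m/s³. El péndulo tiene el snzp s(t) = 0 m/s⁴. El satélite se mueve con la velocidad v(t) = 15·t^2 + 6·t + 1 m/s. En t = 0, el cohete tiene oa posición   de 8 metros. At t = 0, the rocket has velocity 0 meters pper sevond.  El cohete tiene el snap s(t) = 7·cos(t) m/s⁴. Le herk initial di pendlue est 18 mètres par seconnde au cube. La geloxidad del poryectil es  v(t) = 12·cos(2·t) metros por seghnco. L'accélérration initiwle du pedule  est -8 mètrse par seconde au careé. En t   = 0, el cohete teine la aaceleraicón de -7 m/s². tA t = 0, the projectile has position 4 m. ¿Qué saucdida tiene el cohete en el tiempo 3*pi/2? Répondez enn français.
Nous devons trouver la primitive de notre équation du snap s(t) = 7·cos(t) 1 fois. La primitive du snap, avec j(0) = 0, donne le jerk: j(t) = 7·sin(t). Nous avons le jerk j(t) = 7·sin(t). En substituant t = 3*pi/2: j(3*pi/2) = -7.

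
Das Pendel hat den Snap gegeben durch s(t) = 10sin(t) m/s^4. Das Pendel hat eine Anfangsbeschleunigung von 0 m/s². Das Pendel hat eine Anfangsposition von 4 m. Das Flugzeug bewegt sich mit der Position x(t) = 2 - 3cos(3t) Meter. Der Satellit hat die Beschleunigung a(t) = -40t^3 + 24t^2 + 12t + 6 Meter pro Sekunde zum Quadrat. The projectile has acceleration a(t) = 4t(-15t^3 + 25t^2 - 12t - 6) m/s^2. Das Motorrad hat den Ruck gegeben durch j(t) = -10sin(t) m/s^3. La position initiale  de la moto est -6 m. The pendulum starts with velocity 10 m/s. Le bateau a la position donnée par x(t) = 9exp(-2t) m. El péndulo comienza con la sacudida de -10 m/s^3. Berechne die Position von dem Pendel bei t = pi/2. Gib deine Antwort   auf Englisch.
To find the answer, we compute 4 antiderivatives of s(t) = 10·sin(t). Integrating snap and using the initial condition j(0) = -10, we get j(t) = -10·cos(t). The antiderivative of jerk is acceleration. Using a(0) = 0, we get a(t) = -10·sin(t). Integrating acceleration and using the initial condition v(0) = 10, we get v(t) = 10·cos(t). The antiderivative of velocity is position. Using x(0) = 4, we get x(t) = 10·sin(t) + 4. Using x(t) = 10·sin(t) + 4 and substituting t = pi/2, we find x = 14.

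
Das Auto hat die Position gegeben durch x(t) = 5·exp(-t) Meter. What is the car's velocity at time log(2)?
We must differentiate our position equation x(t) = 5·exp(-t) 1 time. Differentiating position, we get velocity: v(t) = -5·exp(-t). We have velocity v(t) = -5·exp(-t). Substituting t = log(2): v(log(2)) = -5/2.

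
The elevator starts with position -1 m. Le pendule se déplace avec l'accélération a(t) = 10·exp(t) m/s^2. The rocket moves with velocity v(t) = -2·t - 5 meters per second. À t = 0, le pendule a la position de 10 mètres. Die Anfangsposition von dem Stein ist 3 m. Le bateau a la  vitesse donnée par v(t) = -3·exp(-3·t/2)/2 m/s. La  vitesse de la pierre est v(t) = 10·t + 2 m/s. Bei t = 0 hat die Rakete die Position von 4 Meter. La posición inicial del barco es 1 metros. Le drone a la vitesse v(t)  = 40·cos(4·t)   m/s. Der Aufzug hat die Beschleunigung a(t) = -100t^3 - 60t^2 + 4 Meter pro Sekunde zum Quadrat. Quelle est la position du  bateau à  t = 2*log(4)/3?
Nous devons intégrer notre équation de la vitesse v(t) = -3·exp(-3·t/2)/2 1 fois. En intégrant la vitesse et en utilisant la condition initiale x(0) = 1, nous obtenons x(t) = exp(-3·t/2). En utilisant x(t) = exp(-3·t/2) et en substituant t = 2*log(4)/3, nous trouvons x = 1/4.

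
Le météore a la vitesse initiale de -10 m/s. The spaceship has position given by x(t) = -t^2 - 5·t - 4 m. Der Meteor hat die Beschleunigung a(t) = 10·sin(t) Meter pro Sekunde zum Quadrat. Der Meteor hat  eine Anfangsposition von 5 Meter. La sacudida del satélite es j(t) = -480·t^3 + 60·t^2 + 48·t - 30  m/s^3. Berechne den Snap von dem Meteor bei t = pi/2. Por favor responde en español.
Para resolver esto, necesitamos tomar 2 derivadas de nuestra ecuación de la aceleración a(t) = 10·sin(t). Tomando d/dt de a(t), encontramos j(t) = 10·cos(t). La derivada de la sacudida da el snap: s(t) = -10·sin(t). Tenemos el snap s(t) = -10·sin(t). Sustituyendo t = pi/2: s(pi/2) = -10.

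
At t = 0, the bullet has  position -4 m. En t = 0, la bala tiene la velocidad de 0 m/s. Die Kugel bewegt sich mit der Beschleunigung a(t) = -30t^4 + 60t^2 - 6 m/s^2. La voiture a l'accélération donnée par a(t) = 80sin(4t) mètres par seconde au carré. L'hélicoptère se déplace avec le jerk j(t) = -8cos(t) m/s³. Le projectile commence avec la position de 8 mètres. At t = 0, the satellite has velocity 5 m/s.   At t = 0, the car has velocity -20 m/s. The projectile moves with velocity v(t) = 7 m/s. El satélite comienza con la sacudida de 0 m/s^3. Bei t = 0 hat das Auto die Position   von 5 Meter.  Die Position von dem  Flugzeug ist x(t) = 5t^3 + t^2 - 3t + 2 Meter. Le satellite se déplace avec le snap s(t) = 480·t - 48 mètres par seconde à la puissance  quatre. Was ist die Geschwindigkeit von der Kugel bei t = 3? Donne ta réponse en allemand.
Um dies zu lösen, müssen wir 1 Stammfunktion unserer Gleichung für die Beschleunigung a(t) = -30·t^4 + 60·t^2 - 6 finden. Mit ∫a(t)dt und Anwendung von v(0) = 0, finden wir v(t) = -6·t^5 + 20·t^3 - 6·t. Wir haben die Geschwindigkeit v(t) = -6·t^5 + 20·t^3 - 6·t. Durch Einsetzen von t = 3: v(3) = -936.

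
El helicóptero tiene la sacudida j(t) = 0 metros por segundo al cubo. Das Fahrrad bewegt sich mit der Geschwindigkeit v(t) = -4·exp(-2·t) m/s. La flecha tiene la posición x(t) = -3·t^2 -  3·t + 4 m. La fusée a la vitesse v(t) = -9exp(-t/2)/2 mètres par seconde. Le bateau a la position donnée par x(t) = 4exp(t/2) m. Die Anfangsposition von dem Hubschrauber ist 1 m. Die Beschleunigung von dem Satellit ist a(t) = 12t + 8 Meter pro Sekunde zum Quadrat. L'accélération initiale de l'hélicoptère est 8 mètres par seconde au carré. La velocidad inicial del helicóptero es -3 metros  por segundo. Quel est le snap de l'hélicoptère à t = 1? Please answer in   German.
Wir müssen unsere Gleichung für den Ruck j(t) = 0 1-mal ableiten. Durch Ableiten von dem Ruck erhalten wir den Snap: s(t) = 0. Aus der Gleichung für den Snap s(t) = 0, setzen wir t = 1 ein und erhalten s = 0.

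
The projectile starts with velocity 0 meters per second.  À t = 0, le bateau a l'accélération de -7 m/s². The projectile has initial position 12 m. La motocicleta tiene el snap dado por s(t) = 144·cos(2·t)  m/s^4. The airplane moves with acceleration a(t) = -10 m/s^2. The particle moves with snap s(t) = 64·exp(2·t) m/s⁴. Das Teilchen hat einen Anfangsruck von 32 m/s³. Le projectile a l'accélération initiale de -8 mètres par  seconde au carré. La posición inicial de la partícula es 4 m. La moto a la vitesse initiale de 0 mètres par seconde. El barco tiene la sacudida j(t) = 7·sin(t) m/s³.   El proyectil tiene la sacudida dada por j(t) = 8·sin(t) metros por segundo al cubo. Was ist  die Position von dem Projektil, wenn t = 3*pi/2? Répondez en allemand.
Wir müssen unsere Gleichung für den Ruck j(t) = 8·sin(t) 3-mal integrieren. Das Integral von dem Ruck ist die Beschleunigung. Mit a(0) = -8 erhalten wir a(t) = -8·cos(t). Das Integral von der Beschleunigung ist die Geschwindigkeit. Mit v(0) = 0 erhalten wir v(t) = -8·sin(t). Die Stammfunktion von der Geschwindigkeit, mit x(0) = 12, ergibt die Position: x(t) = 8·cos(t) + 4. Wir haben die Position x(t) = 8·cos(t) + 4. Durch Einsetzen von t = 3*pi/2: x(3*pi/2) = 4.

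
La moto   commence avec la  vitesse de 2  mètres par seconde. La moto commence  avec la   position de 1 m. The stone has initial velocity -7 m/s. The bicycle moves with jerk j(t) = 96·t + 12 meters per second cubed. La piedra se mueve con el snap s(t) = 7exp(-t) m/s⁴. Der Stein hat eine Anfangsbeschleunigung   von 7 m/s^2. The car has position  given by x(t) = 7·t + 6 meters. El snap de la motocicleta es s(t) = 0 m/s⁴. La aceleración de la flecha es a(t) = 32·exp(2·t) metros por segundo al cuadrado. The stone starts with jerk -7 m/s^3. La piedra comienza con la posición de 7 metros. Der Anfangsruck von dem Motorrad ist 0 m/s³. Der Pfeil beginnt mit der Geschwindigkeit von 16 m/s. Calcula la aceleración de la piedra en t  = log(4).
Debemos encontrar la antiderivada de nuestra ecuación del snap s(t) = 7·exp(-t) 2 veces. Tomando ∫s(t)dt y aplicando j(0) = -7, encontramos j(t) = -7·exp(-t). La antiderivada de la sacudida es la aceleración. Usando a(0) = 7, obtenemos a(t) = 7·exp(-t). De la ecuación de la aceleración a(t) = 7·exp(-t), sustituimos t = log(4) para obtener a = 7/4.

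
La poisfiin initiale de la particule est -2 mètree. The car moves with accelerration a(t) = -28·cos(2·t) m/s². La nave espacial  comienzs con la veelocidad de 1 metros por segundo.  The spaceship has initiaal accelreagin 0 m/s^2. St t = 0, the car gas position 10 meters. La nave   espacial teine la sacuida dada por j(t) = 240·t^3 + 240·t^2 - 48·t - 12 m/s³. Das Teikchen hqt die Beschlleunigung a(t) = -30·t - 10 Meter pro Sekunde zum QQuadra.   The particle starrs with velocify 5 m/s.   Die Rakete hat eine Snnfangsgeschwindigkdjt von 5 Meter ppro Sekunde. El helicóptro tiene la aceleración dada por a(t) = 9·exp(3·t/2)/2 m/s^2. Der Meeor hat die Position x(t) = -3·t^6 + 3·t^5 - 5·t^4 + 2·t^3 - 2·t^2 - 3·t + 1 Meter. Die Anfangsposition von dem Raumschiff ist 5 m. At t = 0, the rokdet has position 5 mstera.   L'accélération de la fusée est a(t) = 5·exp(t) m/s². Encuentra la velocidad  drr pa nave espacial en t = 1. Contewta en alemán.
Um dies zu lösen, müssen wir 2 Stammfunktionen unserer Gleichung für den Ruck j(t) = 240·t^3 + 240·t^2 - 48·t - 12 finden. Mit ∫j(t)dt und Anwendung von a(0) = 0, finden wir a(t) = 4·t·(15·t^3 + 20·t^2 - 6·t - 3). Die Stammfunktion von der Beschleunigung ist die Geschwindigkeit. Mit v(0) = 1 erhalten wir v(t) = 12·t^5 + 20·t^4 - 8·t^3 - 6·t^2 + 1. Wir haben die Geschwindigkeit v(t) = 12·t^5 + 20·t^4 - 8·t^3 - 6·t^2 + 1. Durch Einsetzen von t = 1: v(1) = 19.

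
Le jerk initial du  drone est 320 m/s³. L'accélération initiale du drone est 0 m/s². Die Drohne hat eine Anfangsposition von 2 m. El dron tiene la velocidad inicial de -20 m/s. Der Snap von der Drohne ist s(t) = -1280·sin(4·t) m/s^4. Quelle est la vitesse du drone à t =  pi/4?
Nous devons trouver la primitive de notre équation du snap s(t) = -1280·sin(4·t) 3 fois. L'intégrale du snap, avec j(0) = 320, donne le jerk: j(t) = 320·cos(4·t). En intégrant le jerk et en utilisant la condition initiale a(0) = 0, nous obtenons a(t) = 80·sin(4·t). En prenant ∫a(t)dt et en appliquant v(0) = -20, nous trouvons v(t) = -20·cos(4·t). De l'équation de la vitesse v(t) = -20·cos(4·t), nous substituons t = pi/4 pour obtenir v = 20.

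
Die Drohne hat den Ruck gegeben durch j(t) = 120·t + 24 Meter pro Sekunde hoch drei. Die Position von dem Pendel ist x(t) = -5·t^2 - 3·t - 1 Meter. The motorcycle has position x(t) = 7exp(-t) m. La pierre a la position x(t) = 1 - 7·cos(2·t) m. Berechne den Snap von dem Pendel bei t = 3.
Ausgehend von der Position x(t) = -5·t^2 - 3·t - 1, nehmen wir 4 Ableitungen. Durch Ableiten von der Position erhalten wir die Geschwindigkeit: v(t) = -10·t - 3. Durch Ableiten von der Geschwindigkeit erhalten wir die Beschleunigung: a(t) = -10. Die Ableitung von der Beschleunigung ergibt den Ruck: j(t) = 0. Mit d/dt von j(t) finden wir s(t) = 0. Wir haben den Snap s(t) = 0. Durch Einsetzen von t = 3: s(3) = 0.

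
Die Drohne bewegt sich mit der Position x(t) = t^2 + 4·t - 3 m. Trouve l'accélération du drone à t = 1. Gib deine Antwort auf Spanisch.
Debemos derivar nuestra ecuación de la posición x(t) = t^2 + 4·t - 3 2 veces. Derivando la posición, obtenemos la velocidad: v(t) = 2·t + 4. La derivada de la velocidad da la aceleración: a(t) = 2. Usando a(t) = 2 y sustituyendo t = 1, encontramos a = 2.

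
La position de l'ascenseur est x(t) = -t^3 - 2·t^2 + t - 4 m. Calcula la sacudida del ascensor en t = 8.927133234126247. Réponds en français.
En partant de la position x(t) = -t^3 - 2·t^2 + t - 4, nous prenons 3 dérivées. En dérivant la position, nous obtenons la vitesse: v(t) = -3·t^2 - 4·t + 1. La dérivée de la vitesse donne l'accélération: a(t) = -6·t - 4. En dérivant l'accélération, nous obtenons le jerk: j(t) = -6. En utilisant j(t) = -6 et en substituant t = 8.927133234126247, nous trouvons j = -6.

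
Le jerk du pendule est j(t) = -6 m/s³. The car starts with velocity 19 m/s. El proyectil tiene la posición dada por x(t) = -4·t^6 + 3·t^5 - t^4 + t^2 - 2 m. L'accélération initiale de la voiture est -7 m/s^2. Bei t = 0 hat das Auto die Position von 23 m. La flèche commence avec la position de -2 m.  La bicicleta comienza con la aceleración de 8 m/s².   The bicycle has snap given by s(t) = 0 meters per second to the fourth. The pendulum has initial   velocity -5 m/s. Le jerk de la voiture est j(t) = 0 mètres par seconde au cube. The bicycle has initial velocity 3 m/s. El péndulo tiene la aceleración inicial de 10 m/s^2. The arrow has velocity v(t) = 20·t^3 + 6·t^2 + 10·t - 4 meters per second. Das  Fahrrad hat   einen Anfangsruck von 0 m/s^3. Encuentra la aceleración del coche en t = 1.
Para resolver esto, necesitamos tomar 1 antiderivada de nuestra ecuación de la sacudida j(t) = 0. La integral de la sacudida, con a(0) = -7, da la aceleración: a(t) = -7. Tenemos la aceleración a(t) = -7. Sustituyendo t = 1: a(1) = -7.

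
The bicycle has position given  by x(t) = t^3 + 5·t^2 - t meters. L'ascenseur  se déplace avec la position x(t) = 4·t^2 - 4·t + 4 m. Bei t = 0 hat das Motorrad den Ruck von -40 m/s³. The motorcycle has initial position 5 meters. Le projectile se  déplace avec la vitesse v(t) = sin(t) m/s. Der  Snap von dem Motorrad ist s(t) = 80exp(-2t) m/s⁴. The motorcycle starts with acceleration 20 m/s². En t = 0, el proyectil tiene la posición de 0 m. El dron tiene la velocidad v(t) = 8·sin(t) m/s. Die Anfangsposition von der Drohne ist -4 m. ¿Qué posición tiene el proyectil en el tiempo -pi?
Para resolver esto, necesitamos tomar 1 antiderivada de nuestra ecuación de la velocidad v(t) = sin(t). Tomando ∫v(t)dt y aplicando x(0) = 0, encontramos x(t) = 1 - cos(t). De la ecuación de la posición x(t) = 1 - cos(t), sustituimos t = -pi para obtener x = 2.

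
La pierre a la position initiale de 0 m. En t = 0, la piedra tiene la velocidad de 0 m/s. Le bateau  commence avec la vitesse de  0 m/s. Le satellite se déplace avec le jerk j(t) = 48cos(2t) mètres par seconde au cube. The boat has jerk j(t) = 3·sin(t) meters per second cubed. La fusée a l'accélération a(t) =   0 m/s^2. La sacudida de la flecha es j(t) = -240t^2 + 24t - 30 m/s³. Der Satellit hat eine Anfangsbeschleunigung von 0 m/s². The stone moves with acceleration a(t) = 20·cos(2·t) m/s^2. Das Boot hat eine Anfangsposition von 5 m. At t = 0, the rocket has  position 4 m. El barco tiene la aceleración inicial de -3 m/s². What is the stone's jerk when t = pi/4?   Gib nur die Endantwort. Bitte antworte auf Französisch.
j(pi/4) = -40.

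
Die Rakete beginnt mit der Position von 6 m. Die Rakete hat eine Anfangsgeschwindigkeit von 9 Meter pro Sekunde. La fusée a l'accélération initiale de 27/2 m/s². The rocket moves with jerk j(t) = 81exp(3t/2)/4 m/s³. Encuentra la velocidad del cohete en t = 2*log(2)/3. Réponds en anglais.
To solve this, we need to take 2 antiderivatives of our jerk equation j(t) = 81·exp(3·t/2)/4. Taking ∫j(t)dt and applying a(0) = 27/2, we find a(t) = 27·exp(3·t/2)/2. The integral of acceleration, with v(0) = 9, gives velocity: v(t) = 9·exp(3·t/2). From the given velocity equation v(t) = 9·exp(3·t/2), we substitute t = 2*log(2)/3 to get v = 18.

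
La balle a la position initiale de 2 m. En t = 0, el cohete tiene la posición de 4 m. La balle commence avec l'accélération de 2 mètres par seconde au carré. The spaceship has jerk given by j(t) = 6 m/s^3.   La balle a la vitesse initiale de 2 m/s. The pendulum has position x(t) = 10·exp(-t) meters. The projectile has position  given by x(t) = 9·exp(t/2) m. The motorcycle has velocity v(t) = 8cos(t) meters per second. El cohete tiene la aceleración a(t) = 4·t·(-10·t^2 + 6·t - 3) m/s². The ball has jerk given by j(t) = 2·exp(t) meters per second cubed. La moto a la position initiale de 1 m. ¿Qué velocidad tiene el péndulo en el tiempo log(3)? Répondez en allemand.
Um dies zu lösen, müssen wir 1 Ableitung unserer Gleichung für die Position x(t) = 10·exp(-t) nehmen. Durch Ableiten von der Position erhalten wir die Geschwindigkeit: v(t) = -10·exp(-t). Mit v(t) = -10·exp(-t) und Einsetzen von t = log(3), finden wir v = -10/3.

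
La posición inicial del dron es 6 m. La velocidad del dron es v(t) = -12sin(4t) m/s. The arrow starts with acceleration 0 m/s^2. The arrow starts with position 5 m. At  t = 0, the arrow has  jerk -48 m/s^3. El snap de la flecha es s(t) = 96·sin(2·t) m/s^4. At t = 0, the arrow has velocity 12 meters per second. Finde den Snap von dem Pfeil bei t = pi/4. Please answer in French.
Nous avons le snap s(t) = 96·sin(2·t). En substituant t = pi/4: s(pi/4) = 96.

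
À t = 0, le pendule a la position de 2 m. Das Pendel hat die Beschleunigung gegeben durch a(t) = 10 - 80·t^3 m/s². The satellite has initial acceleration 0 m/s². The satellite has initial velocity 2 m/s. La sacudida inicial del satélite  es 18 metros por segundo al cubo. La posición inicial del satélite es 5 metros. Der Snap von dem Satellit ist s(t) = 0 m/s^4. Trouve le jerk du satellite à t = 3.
Nous devons trouver l'intégrale de notre équation du snap s(t) = 0 1 fois. L'intégrale du snap, avec j(0) = 18, donne le jerk: j(t) = 18. De l'équation du jerk j(t) = 18, nous substituons t = 3 pour obtenir j = 18.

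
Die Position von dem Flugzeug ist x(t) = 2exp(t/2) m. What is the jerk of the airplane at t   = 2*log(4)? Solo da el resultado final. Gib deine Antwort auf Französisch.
La réponse est 1.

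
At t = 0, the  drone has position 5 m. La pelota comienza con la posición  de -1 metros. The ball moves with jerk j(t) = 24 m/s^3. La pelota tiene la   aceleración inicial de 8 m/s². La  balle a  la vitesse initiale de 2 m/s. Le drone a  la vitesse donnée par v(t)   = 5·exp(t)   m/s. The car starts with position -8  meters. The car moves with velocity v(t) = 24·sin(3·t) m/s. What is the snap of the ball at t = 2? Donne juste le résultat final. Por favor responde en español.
La respuesta es 0.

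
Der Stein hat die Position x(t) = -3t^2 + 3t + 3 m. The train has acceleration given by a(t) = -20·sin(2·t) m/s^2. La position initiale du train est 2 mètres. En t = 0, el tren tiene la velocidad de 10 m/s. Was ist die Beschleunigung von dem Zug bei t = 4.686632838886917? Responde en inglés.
Using a(t) = -20·sin(2·t) and substituting t = 4.686632838886917, we find a = -1.02979009158788.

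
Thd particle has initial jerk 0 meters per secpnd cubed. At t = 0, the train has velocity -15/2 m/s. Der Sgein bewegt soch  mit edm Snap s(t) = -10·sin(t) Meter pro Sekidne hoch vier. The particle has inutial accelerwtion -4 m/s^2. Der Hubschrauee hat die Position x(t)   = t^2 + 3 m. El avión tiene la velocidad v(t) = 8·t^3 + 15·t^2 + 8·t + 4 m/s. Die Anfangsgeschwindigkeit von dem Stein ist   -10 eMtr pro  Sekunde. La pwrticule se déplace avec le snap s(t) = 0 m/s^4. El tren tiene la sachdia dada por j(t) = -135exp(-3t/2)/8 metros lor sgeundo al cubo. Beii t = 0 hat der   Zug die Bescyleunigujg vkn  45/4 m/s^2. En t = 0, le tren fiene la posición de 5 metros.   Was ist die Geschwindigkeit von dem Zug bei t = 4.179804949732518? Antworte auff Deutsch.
Wir müssen unsere Gleichung für den Ruck j(t) = -135·exp(-3·t/2)/8 2-mal integrieren. Mit ∫j(t)dt und Anwendung von a(0) = 45/4, finden wir a(t) = 45·exp(-3·t/2)/4. Die Stammfunktion von der Beschleunigung, mit v(0) = -15/2, ergibt die Geschwindigkeit: v(t) = -15·exp(-3·t/2)/2. Aus der Gleichung für die Geschwindigkeit v(t) = -15·exp(-3·t/2)/2, setzen wir t = 4.179804949732518 ein und erhalten v = -0.0141958671280688.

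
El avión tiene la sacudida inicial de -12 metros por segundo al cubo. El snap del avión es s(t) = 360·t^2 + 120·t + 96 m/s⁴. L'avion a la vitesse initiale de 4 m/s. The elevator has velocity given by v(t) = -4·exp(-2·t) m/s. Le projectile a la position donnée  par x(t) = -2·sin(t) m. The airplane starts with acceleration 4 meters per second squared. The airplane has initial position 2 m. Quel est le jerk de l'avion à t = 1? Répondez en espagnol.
Partiendo del snap s(t) = 360·t^2 + 120·t + 96, tomamos 1 integral. La antiderivada del snap es la sacudida. Usando j(0) = -12, obtenemos j(t) = 120·t^3 + 60·t^2 + 96·t - 12. Tenemos la sacudida j(t) = 120·t^3 + 60·t^2 + 96·t - 12. Sustituyendo t = 1: j(1) = 264.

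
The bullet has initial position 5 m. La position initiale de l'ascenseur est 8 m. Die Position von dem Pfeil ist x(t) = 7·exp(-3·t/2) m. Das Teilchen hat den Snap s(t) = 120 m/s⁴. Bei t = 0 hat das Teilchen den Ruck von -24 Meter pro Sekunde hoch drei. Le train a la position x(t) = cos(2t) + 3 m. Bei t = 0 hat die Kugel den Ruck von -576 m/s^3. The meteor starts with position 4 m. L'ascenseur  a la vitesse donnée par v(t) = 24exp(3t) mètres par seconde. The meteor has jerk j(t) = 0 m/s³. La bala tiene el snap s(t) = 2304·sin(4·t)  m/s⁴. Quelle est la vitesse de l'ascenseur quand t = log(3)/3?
De l'équation de la vitesse v(t) = 24·exp(3·t), nous substituons t = log(3)/3 pour obtenir v = 72.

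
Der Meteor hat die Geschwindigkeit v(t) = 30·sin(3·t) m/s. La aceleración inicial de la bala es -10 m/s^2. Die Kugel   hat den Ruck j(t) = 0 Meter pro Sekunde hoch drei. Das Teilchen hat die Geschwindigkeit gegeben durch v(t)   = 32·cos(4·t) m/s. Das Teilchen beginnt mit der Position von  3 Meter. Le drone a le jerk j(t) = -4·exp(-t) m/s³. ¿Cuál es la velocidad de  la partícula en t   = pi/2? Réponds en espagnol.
Tenemos la velocidad v(t) = 32·cos(4·t). Sustituyendo t = pi/2: v(pi/2) = 32.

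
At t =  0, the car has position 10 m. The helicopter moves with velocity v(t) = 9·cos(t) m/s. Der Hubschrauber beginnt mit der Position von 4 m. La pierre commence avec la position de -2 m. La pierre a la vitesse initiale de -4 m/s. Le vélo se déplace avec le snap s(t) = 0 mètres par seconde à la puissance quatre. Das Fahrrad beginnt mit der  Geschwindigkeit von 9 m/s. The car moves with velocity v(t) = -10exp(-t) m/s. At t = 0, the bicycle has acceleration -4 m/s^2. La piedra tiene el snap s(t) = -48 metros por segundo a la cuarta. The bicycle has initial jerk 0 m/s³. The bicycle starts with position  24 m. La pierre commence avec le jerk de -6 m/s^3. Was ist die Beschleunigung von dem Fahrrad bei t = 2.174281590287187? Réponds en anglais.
To solve this, we need to take 2 integrals of our snap equation s(t) = 0. Finding the antiderivative of s(t) and using j(0) = 0: j(t) = 0. The integral of jerk is acceleration. Using a(0) = -4, we get a(t) = -4. Using a(t) = -4 and substituting t = 2.174281590287187, we find a = -4.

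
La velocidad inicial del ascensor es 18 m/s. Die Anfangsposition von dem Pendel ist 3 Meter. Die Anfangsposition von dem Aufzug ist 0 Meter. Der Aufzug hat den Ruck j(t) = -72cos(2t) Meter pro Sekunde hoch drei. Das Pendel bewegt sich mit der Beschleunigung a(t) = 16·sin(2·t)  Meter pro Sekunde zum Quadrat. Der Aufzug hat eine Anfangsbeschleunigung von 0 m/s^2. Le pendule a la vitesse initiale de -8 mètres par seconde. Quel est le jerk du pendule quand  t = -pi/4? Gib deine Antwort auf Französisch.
Pour résoudre ceci, nous devons prendre 1 dérivée de notre équation de l'accélération a(t) = 16·sin(2·t). La dérivée de l'accélération donne le jerk: j(t) = 32·cos(2·t). En utilisant j(t) = 32·cos(2·t) et en substituant t = -pi/4, nous trouvons j = 0.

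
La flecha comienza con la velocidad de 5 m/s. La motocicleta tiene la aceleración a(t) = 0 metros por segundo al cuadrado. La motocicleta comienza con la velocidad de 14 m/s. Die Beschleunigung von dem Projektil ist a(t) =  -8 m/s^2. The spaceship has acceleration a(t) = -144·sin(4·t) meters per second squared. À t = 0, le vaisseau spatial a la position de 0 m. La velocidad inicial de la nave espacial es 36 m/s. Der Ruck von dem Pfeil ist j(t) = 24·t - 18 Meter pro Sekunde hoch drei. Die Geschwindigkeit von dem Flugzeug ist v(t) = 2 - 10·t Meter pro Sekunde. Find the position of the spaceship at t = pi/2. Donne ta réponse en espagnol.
Para resolver esto, necesitamos tomar 2 integrales de nuestra ecuación de la aceleración a(t) = -144·sin(4·t). La integral de la aceleración es la velocidad. Usando v(0) = 36, obtenemos v(t) = 36·cos(4·t). Integrando la velocidad y usando la condición inicial x(0) = 0, obtenemos x(t) = 9·sin(4·t). Usando x(t) = 9·sin(4·t) y sustituyendo t = pi/2, encontramos x = 0.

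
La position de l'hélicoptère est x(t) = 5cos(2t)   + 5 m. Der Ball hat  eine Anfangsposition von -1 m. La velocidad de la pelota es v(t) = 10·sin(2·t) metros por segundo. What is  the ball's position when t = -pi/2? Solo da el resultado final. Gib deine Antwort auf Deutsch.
Die Antwort ist 9.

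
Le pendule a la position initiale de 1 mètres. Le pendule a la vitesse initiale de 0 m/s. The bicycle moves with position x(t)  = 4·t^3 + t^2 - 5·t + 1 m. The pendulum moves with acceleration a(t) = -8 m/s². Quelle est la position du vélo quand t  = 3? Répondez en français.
De l'équation de la position x(t) = 4·t^3 + t^2 - 5·t + 1, nous substituons t = 3 pour obtenir x = 103.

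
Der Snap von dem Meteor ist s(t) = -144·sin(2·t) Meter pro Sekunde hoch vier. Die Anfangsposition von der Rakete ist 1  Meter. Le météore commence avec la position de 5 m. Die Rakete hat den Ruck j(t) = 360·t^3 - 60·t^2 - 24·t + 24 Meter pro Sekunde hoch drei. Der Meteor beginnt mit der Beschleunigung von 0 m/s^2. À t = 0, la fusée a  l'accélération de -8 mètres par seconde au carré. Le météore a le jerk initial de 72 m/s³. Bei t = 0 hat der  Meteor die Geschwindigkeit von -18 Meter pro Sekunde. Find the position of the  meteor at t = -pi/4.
We need to integrate our snap equation s(t) = -144·sin(2·t) 4 times. The integral of snap is jerk. Using j(0) = 72, we get j(t) = 72·cos(2·t). Finding the integral of j(t) and using a(0) = 0: a(t) = 36·sin(2·t). The integral of acceleration, with v(0) = -18, gives velocity: v(t) = -18·cos(2·t). The integral of velocity, with x(0) = 5, gives position: x(t) = 5 - 9·sin(2·t). We have position x(t) = 5 - 9·sin(2·t). Substituting t = -pi/4: x(-pi/4) = 14.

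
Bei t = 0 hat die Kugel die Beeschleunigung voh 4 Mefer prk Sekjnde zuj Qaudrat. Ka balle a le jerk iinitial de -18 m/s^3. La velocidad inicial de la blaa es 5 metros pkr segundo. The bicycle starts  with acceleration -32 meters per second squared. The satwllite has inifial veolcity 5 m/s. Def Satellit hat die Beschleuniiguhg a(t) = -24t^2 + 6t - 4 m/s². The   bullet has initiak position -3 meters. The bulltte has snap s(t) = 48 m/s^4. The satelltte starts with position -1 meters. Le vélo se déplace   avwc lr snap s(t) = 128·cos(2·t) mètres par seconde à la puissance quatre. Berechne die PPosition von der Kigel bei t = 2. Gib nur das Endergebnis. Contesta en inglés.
x(2) = 23.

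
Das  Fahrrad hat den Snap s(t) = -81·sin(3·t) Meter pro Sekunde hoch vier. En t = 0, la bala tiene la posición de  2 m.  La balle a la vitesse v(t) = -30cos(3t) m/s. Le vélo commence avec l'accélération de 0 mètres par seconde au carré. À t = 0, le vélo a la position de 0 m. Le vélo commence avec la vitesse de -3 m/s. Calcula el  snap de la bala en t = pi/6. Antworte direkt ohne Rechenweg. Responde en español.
s(pi/6) = -810.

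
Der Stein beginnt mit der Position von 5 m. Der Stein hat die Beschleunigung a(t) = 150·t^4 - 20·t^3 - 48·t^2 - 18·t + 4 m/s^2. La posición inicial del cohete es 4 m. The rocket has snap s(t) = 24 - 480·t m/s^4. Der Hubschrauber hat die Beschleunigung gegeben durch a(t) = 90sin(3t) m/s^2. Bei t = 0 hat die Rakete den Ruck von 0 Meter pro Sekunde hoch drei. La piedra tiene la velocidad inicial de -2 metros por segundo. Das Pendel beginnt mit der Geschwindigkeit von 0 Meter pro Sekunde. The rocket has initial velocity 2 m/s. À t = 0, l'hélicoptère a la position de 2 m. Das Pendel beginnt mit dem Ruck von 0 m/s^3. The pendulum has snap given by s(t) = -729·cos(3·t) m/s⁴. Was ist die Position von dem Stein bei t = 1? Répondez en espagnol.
Para resolver esto, necesitamos tomar 2 antiderivadas de nuestra ecuación de la aceleración a(t) = 150·t^4 - 20·t^3 - 48·t^2 - 18·t + 4. Integrando la aceleración y usando la condición inicial v(0) = -2, obtenemos v(t) = 30·t^5 - 5·t^4 - 16·t^3 - 9·t^2 + 4·t - 2. Integrando la velocidad y usando la condición inicial x(0) = 5, obtenemos x(t) = 5·t^6 - t^5 - 4·t^4 - 3·t^3 + 2·t^2 - 2·t + 5. De la ecuación de la posición x(t) = 5·t^6 - t^5 - 4·t^4 - 3·t^3 + 2·t^2 - 2·t + 5, sustituimos t = 1 para obtener x = 2.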